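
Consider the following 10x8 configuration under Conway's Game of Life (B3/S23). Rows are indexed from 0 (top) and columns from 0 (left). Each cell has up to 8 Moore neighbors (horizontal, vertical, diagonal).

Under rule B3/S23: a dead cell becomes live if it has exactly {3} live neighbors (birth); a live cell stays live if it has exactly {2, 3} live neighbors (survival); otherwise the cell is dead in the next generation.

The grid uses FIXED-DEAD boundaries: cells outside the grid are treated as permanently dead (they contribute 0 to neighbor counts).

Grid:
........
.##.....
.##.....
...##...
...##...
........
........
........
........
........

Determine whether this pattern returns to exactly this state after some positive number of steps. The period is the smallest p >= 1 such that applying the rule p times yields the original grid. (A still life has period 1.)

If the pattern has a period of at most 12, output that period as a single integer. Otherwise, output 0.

Simulating and comparing each generation to the original:
Gen 0 (original, given above): 8 live cells
Gen 1: 6 live cells, differs from original
Gen 2: 8 live cells, MATCHES original -> period = 2

Answer: 2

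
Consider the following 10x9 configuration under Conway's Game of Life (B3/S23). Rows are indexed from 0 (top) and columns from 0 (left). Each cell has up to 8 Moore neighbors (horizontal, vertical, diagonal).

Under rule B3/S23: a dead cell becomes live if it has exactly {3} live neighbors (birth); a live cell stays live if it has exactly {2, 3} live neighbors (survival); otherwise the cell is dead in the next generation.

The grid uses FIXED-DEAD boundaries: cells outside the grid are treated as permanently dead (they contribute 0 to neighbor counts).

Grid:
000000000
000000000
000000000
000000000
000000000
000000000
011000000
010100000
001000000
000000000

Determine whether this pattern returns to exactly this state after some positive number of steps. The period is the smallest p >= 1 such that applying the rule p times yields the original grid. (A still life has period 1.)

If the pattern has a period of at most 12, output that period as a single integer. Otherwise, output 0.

Answer: 1

Derivation:
Simulating and comparing each generation to the original:
Gen 0 (original, given above): 5 live cells
Gen 1: 5 live cells, MATCHES original -> period = 1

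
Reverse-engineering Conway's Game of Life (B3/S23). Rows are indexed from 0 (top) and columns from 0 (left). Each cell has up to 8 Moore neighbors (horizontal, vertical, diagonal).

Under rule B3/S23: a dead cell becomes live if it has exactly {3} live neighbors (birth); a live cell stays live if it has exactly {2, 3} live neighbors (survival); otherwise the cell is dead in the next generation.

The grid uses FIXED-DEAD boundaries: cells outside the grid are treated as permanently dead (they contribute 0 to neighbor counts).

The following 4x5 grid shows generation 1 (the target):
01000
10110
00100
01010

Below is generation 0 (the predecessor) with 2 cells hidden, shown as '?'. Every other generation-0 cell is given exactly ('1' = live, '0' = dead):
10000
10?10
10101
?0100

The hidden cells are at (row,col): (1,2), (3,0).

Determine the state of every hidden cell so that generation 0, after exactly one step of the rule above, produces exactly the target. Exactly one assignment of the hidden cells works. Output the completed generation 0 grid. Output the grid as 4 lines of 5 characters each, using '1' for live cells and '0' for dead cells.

Answer: 10000
10110
10101
00100

Derivation:
Hidden generation-0 cells (in order): (1,2), (3,0).
A hidden cell only influences target cells in its own 3x3 neighborhood. Try each of the 2^2 = 4 assignments, step the completed generation 0 forward once under B3/S23, and compare with the target:
  (1,2)=0 (3,0)=0 -> step gives (0,1)='0' but target has '1' -> reject
  (1,2)=0 (3,0)=1 -> step gives (0,1)='0' but target has '1' -> reject
  (1,2)=1 (3,0)=0 -> step reproduces the target at every cell -> ACCEPT
  (1,2)=1 (3,0)=1 -> step gives (2,0)='1' but target has '0' -> reject
Unique solution: (1,2)=live, (3,0)=dead.
Check: live-neighbor counts of every cell in the completed generation 0:
13221
25232
15351
13131
Applying B3/S23 to generation 0 with these counts gives:
01000
10110
00100
01010
which matches the target exactly.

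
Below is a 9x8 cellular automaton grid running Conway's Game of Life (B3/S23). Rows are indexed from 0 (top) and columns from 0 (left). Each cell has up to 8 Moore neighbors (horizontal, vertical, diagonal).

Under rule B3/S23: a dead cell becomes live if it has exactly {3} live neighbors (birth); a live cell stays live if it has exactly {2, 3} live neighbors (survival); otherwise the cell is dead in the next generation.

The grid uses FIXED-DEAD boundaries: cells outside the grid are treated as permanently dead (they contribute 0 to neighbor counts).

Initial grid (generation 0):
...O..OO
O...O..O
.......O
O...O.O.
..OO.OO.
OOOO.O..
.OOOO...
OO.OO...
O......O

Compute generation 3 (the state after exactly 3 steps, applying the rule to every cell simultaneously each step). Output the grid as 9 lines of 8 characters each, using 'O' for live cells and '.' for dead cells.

Answer: ......O.
....OO..
....OO..
...OO...
....O...
......O.
....O.O.
OO...O..
OO......

Derivation:
Simulating step by step:
Generation 0 (given above): 29 live cells
Generation 1: 20 live cells
......OO
.......O
.....OOO
...OO.OO
O.....O.
O....OO.
.....O..
O...O...
OO......
Generation 2: 16 live cells
......OO
.....O..
....OO..
....O...
....O...
.....OO.
....OOO.
OO......
OO......
Generation 3: 16 live cells
(generation 3 grid is the final answer)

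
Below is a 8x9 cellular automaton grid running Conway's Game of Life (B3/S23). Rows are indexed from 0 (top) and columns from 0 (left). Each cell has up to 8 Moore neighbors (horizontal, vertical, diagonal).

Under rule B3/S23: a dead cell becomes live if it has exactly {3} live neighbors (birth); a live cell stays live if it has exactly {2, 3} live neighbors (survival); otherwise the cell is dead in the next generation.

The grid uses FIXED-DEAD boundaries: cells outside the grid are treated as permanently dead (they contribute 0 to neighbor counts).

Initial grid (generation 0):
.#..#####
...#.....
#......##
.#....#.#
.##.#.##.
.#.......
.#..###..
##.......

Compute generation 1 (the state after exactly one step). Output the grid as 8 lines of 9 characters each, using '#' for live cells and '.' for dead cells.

Simulating step by step:
Generation 0 (given above): 25 live cells
Generation 1: 31 live cells
(generation 1 grid is the final answer)

Answer: ....####.
....##...
.......##
###..##.#
###..###.
##.##..#.
.##..#...
##...#...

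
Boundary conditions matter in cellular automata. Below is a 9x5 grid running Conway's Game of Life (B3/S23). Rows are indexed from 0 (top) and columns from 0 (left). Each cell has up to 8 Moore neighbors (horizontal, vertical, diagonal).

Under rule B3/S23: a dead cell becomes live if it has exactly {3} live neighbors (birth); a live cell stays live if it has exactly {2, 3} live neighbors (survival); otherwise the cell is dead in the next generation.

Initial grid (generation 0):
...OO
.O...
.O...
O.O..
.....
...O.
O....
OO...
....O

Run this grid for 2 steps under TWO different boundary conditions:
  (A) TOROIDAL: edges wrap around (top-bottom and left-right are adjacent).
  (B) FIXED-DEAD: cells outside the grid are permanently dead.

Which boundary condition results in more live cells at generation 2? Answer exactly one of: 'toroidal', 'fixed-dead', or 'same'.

Under TOROIDAL boundary, generation 2:
OOO..
..O..
O.O..
OOO..
.....
O....
.O..O
.OO..
.OO..
Population = 16

Under FIXED-DEAD boundary, generation 2:
.....
..O..
O.O..
OOO..
.....
.....
OO...
OO...
.....
Population = 10

Comparison: toroidal=16, fixed-dead=10 -> toroidal

Answer: toroidal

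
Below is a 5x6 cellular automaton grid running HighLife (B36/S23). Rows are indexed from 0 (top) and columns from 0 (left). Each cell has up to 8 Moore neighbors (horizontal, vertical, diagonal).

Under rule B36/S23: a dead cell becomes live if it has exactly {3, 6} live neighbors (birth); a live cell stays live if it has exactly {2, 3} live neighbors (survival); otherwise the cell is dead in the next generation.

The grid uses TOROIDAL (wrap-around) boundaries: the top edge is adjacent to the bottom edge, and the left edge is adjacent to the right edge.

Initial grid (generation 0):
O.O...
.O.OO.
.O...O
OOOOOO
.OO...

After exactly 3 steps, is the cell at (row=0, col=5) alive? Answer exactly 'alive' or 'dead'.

Answer: alive

Derivation:
Simulating step by step:
Generation 0 (given above): 15 live cells
Generation 1: 12 live cells
O.....
.O.OOO
O.O.O.
...OOO
....O.
Generation 2: 13 live cells
O..O..
.OOOO.
OOOO.O
......
...OO.
Generation 3: 9 live cells
.O...O
......
O....O
OO...O
...OO.

Cell (0,5) at generation 3: 1 -> alive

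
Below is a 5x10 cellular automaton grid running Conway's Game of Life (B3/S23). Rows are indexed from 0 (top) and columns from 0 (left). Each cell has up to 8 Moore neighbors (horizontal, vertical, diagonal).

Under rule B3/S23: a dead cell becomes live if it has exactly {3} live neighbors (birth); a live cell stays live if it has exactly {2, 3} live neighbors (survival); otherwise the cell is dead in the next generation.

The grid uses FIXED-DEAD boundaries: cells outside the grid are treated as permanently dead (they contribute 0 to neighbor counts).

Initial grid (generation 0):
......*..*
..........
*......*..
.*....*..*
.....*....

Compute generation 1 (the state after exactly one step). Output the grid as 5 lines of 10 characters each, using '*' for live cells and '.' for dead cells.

Answer: ..........
..........
..........
......*...
..........

Derivation:
Simulating step by step:
Generation 0 (given above): 8 live cells
Generation 1: 1 live cells
(generation 1 grid is the final answer)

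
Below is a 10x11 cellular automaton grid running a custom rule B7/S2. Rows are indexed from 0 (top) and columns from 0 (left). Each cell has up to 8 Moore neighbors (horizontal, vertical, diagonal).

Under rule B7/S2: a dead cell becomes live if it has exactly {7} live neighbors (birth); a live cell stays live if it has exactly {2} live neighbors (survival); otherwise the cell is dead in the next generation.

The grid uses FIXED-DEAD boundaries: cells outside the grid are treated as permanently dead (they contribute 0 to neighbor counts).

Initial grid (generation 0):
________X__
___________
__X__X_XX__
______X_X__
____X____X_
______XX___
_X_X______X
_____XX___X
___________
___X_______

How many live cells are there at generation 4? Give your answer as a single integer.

Answer: 0

Derivation:
Simulating step by step:
Generation 0 (given above): 18 live cells
Generation 1: 2 live cells
___________
___________
________X__
______X____
___________
___________
___________
___________
___________
___________
Generation 2: 0 live cells
___________
___________
___________
___________
___________
___________
___________
___________
___________
___________
Generation 3: 0 live cells
___________
___________
___________
___________
___________
___________
___________
___________
___________
___________
Generation 4: 0 live cells
___________
___________
___________
___________
___________
___________
___________
___________
___________
___________
Population at generation 4: 0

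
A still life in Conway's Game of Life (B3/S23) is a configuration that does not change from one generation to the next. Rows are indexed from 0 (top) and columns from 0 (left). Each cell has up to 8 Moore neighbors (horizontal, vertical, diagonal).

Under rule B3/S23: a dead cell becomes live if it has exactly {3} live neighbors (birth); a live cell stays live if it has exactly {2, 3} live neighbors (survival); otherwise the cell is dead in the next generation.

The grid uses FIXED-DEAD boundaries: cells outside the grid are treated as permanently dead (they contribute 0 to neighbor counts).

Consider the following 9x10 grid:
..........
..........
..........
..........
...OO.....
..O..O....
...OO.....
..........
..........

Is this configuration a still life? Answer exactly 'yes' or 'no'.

Compute generation 1 and compare to generation 0 (given above):
Generation 1:
..........
..........
..........
..........
...OO.....
..O..O....
...OO.....
..........
..........
The grids are IDENTICAL -> still life.

Answer: yes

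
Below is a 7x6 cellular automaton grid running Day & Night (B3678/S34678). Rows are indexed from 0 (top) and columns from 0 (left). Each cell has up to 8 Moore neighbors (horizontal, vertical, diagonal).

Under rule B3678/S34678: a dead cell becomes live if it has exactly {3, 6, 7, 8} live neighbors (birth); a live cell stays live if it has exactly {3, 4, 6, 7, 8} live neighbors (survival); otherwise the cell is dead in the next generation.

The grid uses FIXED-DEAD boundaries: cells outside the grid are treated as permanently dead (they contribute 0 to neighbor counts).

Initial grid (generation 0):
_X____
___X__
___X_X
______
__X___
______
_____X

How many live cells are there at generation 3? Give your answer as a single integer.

Simulating step by step:
Generation 0 (given above): 6 live cells
Generation 1: 3 live cells
______
__X_X_
____X_
______
______
______
______
Generation 2: 2 live cells
______
___X__
___X__
______
______
______
______
Generation 3: 0 live cells
______
______
______
______
______
______
______
Population at generation 3: 0

Answer: 0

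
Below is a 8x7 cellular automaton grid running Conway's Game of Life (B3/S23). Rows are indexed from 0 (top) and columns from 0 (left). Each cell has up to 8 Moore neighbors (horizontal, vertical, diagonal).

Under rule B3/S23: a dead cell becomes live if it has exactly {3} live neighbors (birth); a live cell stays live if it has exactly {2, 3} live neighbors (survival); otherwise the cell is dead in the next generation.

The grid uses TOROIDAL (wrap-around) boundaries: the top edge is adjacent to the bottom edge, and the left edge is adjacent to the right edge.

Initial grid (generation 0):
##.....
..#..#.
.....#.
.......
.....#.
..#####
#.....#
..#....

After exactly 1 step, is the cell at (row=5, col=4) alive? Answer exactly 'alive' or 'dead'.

Simulating step by step:
Generation 0 (given above): 14 live cells
Generation 1: 16 live cells
.##....
.#....#
.......
.......
...#.##
#..##..
###.#.#
......#

Cell (5,4) at generation 1: 1 -> alive

Answer: alive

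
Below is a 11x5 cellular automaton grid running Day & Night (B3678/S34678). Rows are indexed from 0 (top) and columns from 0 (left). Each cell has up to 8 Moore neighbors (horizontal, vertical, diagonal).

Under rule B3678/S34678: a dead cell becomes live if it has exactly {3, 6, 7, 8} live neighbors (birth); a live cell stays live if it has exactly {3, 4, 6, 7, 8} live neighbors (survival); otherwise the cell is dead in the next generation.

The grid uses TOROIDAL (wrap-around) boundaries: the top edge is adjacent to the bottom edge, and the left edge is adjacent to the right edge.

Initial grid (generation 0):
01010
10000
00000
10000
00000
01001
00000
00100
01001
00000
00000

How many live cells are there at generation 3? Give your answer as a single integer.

Answer: 0

Derivation:
Simulating step by step:
Generation 0 (given above): 9 live cells
Generation 1: 1 live cells
00000
00000
00000
00000
10000
00000
00000
00000
00000
00000
00000
Generation 2: 0 live cells
00000
00000
00000
00000
00000
00000
00000
00000
00000
00000
00000
Generation 3: 0 live cells
00000
00000
00000
00000
00000
00000
00000
00000
00000
00000
00000
Population at generation 3: 0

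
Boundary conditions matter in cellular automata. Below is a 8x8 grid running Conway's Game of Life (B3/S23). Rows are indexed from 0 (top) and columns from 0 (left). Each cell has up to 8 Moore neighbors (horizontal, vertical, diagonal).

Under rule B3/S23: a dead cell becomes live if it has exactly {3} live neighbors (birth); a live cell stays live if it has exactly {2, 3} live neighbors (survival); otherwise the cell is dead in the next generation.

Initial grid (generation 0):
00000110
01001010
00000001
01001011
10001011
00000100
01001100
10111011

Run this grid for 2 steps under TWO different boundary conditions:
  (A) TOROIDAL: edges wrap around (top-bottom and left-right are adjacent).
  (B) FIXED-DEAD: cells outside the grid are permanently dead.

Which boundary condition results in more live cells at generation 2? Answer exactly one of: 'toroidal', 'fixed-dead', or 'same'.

Under TOROIDAL boundary, generation 2:
00010010
01000011
00000011
00000000
10000001
00000000
00010010
00010000
Population = 12

Under FIXED-DEAD boundary, generation 2:
00000111
00000101
00000011
00000000
00000000
00000000
01000000
01010000
Population = 10

Comparison: toroidal=12, fixed-dead=10 -> toroidal

Answer: toroidal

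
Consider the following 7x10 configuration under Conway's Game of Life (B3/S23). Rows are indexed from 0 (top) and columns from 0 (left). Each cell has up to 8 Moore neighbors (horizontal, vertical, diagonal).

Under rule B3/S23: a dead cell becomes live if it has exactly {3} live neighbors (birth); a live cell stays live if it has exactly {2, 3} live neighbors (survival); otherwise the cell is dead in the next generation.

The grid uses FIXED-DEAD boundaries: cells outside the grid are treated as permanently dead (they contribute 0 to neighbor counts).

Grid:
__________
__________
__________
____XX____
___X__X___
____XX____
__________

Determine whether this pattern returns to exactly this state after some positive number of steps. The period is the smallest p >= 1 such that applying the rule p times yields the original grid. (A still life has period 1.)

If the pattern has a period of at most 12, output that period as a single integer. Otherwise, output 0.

Answer: 1

Derivation:
Simulating and comparing each generation to the original:
Gen 0 (original, given above): 6 live cells
Gen 1: 6 live cells, MATCHES original -> period = 1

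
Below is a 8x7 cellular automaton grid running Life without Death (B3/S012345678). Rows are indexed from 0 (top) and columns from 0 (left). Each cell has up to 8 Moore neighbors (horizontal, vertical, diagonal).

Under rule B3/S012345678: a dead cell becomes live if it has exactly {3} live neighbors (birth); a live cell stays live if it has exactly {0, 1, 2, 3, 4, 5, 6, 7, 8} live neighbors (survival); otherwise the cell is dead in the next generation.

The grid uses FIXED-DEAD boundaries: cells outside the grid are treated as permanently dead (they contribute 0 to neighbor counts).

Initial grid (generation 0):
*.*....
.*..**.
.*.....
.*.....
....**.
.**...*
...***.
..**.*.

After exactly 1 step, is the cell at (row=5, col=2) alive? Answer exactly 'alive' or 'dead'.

Simulating step by step:
Generation 0 (given above): 18 live cells
Generation 1: 27 live cells
***....
***.**.
***....
.*.....
.**.**.
.**...*
.*.****
..**.*.

Cell (5,2) at generation 1: 1 -> alive

Answer: alive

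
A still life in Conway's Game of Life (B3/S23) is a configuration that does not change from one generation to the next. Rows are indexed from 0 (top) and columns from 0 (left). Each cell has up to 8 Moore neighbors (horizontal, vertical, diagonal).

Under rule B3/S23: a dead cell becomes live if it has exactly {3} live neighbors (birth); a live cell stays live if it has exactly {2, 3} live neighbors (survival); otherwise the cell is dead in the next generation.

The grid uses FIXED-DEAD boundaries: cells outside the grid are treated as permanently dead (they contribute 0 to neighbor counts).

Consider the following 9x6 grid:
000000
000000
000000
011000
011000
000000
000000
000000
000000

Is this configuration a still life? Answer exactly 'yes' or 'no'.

Compute generation 1 and compare to generation 0 (given above):
Generation 1:
000000
000000
000000
011000
011000
000000
000000
000000
000000
The grids are IDENTICAL -> still life.

Answer: yes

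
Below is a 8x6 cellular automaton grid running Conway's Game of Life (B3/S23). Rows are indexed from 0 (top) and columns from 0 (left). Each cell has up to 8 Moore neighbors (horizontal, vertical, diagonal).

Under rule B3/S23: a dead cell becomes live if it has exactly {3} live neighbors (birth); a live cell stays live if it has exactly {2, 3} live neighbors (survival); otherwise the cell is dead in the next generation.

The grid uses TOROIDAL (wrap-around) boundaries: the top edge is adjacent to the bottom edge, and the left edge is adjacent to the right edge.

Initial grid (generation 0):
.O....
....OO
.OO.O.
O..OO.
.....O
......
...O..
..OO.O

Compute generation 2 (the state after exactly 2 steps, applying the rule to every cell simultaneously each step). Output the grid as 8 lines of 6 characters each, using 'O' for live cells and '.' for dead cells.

Simulating step by step:
Generation 0 (given above): 14 live cells
Generation 1: 26 live cells
O.OO.O
OOOOOO
OOO...
OOOOO.
....OO
......
..OOO.
..OOO.
Generation 2: 9 live cells
(generation 2 grid is the final answer)

Answer: ......
......
......
....O.
OOO.OO
.....O
..O.O.
......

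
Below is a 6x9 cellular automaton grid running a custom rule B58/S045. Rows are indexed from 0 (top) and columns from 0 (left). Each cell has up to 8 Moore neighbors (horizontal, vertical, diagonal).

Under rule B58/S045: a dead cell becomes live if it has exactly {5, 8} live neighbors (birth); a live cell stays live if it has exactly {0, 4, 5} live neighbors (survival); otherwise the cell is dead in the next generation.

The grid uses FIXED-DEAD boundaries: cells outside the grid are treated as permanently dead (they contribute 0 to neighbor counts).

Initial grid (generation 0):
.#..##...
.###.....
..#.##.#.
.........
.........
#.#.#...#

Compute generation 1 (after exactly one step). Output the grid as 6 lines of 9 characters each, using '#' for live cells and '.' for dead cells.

Answer: .........
..###....
.......#.
.........
.........
#.#.#...#

Derivation:
Simulating step by step:
Generation 0 (given above): 14 live cells
Generation 1: 8 live cells
(generation 1 grid is the final answer)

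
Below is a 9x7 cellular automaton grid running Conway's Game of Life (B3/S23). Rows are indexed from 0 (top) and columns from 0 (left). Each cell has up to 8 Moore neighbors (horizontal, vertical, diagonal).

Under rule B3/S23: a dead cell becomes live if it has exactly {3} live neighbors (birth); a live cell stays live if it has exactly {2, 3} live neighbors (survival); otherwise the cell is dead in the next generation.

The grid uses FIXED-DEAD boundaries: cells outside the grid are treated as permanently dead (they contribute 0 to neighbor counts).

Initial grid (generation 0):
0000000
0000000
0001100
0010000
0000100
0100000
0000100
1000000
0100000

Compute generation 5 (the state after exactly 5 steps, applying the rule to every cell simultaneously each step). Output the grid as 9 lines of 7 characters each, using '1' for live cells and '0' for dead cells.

Answer: 0000000
0000000
0000000
0000000
0000000
0000000
0000000
0000000
0000000

Derivation:
Simulating step by step:
Generation 0 (given above): 8 live cells
Generation 1: 2 live cells
0000000
0000000
0001000
0000100
0000000
0000000
0000000
0000000
0000000
Generation 2: 0 live cells
0000000
0000000
0000000
0000000
0000000
0000000
0000000
0000000
0000000
Generation 3: 0 live cells
0000000
0000000
0000000
0000000
0000000
0000000
0000000
0000000
0000000
Generation 4: 0 live cells
0000000
0000000
0000000
0000000
0000000
0000000
0000000
0000000
0000000
Generation 5: 0 live cells
(generation 5 grid is the final answer)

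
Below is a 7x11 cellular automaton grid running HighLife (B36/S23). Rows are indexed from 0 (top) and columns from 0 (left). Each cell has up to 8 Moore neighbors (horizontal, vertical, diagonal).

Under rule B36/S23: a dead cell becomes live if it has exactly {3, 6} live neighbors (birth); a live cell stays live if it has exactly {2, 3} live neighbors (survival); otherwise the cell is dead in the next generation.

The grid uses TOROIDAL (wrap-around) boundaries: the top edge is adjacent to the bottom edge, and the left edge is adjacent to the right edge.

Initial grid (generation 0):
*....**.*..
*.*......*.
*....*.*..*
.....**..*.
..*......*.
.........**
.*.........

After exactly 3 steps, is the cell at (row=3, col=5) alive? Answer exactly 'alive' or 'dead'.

Answer: alive

Derivation:
Simulating step by step:
Generation 0 (given above): 19 live cells
Generation 1: 23 live cells
*.........*
*....*.***.
**...*..**.
.....**.**.
........**.
.........**
*........**
Generation 2: 12 live cells
.*.........
......**..*
**..**.....
.....**....
.......*...
*..........
...........
Generation 3: 10 live cells
...........
.*...**....
*...*..*...
....***....
......*....
...........
...........

Cell (3,5) at generation 3: 1 -> alive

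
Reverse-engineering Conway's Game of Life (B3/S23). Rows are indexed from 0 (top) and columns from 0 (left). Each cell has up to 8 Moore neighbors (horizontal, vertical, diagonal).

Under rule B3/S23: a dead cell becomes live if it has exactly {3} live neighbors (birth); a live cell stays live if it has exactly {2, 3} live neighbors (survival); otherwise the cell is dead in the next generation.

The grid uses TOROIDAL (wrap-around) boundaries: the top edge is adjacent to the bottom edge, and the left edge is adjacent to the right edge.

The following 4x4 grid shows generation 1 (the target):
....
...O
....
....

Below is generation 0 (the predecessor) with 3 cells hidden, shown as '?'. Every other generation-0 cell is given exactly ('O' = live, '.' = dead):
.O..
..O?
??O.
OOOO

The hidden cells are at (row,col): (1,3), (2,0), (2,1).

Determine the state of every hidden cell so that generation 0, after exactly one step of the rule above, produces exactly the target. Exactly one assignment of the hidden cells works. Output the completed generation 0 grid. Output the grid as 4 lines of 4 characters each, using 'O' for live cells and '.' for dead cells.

Hidden generation-0 cells (in order): (1,3), (2,0), (2,1).
A hidden cell only influences target cells in its own 3x3 neighborhood. Try each of the 2^3 = 8 assignments, step the completed generation 0 forward once under B3/S23, and compare with the target:
  (1,3)=. (2,0)=. (2,1)=. -> step gives (1,1)='O' but target has '.' -> reject
  (1,3)=. (2,0)=. (2,1)=O -> step gives (1,2)='O' but target has '.' -> reject
  (1,3)=. (2,0)=O (2,1)=. -> step gives (1,2)='O' but target has '.' -> reject
  (1,3)=. (2,0)=O (2,1)=O -> step gives (1,0)='O' but target has '.' -> reject
  (1,3)=O (2,0)=. (2,1)=. -> step gives (1,1)='O' but target has '.' -> reject
  (1,3)=O (2,0)=. (2,1)=O -> step gives (1,0)='O' but target has '.' -> reject
  (1,3)=O (2,0)=O (2,1)=. -> step gives (1,0)='O' but target has '.' -> reject
  (1,3)=O (2,0)=O (2,1)=O -> step reproduces the target at every cell -> ACCEPT
Unique solution: (1,3)=live, (2,0)=live, (2,1)=live.
Check: live-neighbor counts of every cell in the completed generation 0:
5465
4543
5667
5654
Applying B3/S23 to generation 0 with these counts gives:
....
...O
....
....
which matches the target exactly.

Answer: .O..
..OO
OOO.
OOOO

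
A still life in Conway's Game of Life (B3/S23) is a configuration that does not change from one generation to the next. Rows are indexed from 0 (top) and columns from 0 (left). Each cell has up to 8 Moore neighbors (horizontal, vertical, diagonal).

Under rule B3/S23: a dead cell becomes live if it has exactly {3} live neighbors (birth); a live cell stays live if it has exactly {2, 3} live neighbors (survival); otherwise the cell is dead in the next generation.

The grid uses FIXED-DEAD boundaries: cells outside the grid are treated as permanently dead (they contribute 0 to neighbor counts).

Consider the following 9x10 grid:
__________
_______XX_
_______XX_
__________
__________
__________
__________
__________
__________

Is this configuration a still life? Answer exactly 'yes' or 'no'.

Compute generation 1 and compare to generation 0 (given above):
Generation 1:
__________
_______XX_
_______XX_
__________
__________
__________
__________
__________
__________
The grids are IDENTICAL -> still life.

Answer: yes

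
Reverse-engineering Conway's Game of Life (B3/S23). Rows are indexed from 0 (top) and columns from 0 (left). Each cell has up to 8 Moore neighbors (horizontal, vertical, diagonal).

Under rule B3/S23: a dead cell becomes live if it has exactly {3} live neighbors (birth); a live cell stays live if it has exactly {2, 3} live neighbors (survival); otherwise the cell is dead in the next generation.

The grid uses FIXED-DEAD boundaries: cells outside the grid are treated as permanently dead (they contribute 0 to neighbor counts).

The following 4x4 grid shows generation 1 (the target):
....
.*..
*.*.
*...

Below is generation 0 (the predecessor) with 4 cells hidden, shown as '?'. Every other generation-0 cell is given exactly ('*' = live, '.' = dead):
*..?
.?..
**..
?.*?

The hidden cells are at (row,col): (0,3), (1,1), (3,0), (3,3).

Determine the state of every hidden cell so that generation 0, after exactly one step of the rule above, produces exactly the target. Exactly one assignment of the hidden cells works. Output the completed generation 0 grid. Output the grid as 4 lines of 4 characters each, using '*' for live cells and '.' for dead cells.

Hidden generation-0 cells (in order): (0,3), (1,1), (3,0), (3,3).
A hidden cell only influences target cells in its own 3x3 neighborhood. Try each of the 2^4 = 16 assignments, step the completed generation 0 forward once under B3/S23, and compare with the target:
  (0,3)=. (1,1)=. (3,0)=. (3,3)=. -> step gives (1,0)='*' but target has '.' -> reject
  (0,3)=. (1,1)=. (3,0)=. (3,3)=* -> step gives (1,0)='*' but target has '.' -> reject
  (0,3)=. (1,1)=. (3,0)=* (3,3)=. -> step gives (1,0)='*' but target has '.' -> reject
  (0,3)=. (1,1)=. (3,0)=* (3,3)=* -> step gives (1,0)='*' but target has '.' -> reject
  (0,3)=. (1,1)=* (3,0)=. (3,3)=. -> step gives (2,1)='*' but target has '.' -> reject
  (0,3)=. (1,1)=* (3,0)=. (3,3)=* -> step gives (2,1)='*' but target has '.' -> reject
  (0,3)=. (1,1)=* (3,0)=* (3,3)=. -> step reproduces the target at every cell -> ACCEPT
  (0,3)=. (1,1)=* (3,0)=* (3,3)=* -> step gives (2,2)='.' but target has '*' -> reject
  (0,3)=* (1,1)=. (3,0)=. (3,3)=. -> step gives (1,0)='*' but target has '.' -> reject
  (0,3)=* (1,1)=. (3,0)=. (3,3)=* -> step gives (1,0)='*' but target has '.' -> reject
  (0,3)=* (1,1)=. (3,0)=* (3,3)=. -> step gives (1,0)='*' but target has '.' -> reject
  (0,3)=* (1,1)=. (3,0)=* (3,3)=* -> step gives (1,0)='*' but target has '.' -> reject
  (0,3)=* (1,1)=* (3,0)=. (3,3)=. -> step gives (1,2)='*' but target has '.' -> reject
  (0,3)=* (1,1)=* (3,0)=. (3,3)=* -> step gives (1,2)='*' but target has '.' -> reject
  (0,3)=* (1,1)=* (3,0)=* (3,3)=. -> step gives (1,2)='*' but target has '.' -> reject
  (0,3)=* (1,1)=* (3,0)=* (3,3)=* -> step gives (1,2)='*' but target has '.' -> reject
Unique solution: (0,3)=dead, (1,1)=live, (3,0)=live, (3,3)=dead.
Check: live-neighbor counts of every cell in the completed generation 0:
1210
4320
3431
2411
Applying B3/S23 to generation 0 with these counts gives:
....
.*..
*.*.
*...
which matches the target exactly.

Answer: *...
.*..
**..
*.*.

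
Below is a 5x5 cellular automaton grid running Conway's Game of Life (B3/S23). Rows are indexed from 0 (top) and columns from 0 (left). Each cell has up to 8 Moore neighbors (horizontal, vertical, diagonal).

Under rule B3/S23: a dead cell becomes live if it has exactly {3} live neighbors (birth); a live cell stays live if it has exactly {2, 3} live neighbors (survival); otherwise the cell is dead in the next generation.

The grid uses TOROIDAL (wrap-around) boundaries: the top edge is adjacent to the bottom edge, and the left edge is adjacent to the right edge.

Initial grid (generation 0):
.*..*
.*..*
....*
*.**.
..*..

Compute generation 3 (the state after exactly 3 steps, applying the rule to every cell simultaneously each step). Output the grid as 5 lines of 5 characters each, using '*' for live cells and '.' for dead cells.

Answer: .....
*....
.....
.....
.....

Derivation:
Simulating step by step:
Generation 0 (given above): 9 live cells
Generation 1: 15 live cells
.***.
...**
.**.*
.****
*.*.*
Generation 2: 3 live cells
.*...
....*
.*...
.....
.....
Generation 3: 1 live cells
(generation 3 grid is the final answer)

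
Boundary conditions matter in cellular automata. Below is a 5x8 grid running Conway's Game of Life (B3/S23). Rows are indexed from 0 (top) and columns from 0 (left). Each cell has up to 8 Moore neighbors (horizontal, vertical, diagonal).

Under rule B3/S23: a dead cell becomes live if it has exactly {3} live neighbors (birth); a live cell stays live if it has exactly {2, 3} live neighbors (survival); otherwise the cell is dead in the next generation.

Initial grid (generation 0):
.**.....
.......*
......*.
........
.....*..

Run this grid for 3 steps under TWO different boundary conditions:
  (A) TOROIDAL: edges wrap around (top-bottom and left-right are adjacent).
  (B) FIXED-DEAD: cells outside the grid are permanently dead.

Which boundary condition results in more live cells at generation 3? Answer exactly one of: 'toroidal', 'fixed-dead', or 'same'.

Under TOROIDAL boundary, generation 3:
........
........
........
........
........
Population = 0

Under FIXED-DEAD boundary, generation 3:
........
........
........
........
........
Population = 0

Comparison: toroidal=0, fixed-dead=0 -> same

Answer: same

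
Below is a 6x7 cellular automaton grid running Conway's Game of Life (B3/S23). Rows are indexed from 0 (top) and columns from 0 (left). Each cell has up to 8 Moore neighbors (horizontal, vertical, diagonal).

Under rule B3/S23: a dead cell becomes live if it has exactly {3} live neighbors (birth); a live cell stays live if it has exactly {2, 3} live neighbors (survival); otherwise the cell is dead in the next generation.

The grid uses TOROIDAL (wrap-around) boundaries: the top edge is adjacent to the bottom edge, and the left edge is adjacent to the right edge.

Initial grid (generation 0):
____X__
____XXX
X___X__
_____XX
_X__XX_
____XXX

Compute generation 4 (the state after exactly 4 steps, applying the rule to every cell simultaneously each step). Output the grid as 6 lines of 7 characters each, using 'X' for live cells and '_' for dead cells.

Simulating step by step:
Generation 0 (given above): 14 live cells
Generation 1: 11 live cells
___X___
___XX_X
X___X__
X_____X
X______
___X__X
Generation 2: 13 live cells
__XX_X_
___XXX_
X__XX__
XX____X
X______
_______
Generation 3: 14 live cells
__XX_X_
_____XX
XXXX___
_X____X
XX____X
_______
Generation 4: 16 live cells
(generation 4 grid is the final answer)

Answer: ____XXX
X____XX
_XX__X_
______X
_X____X
XXX___X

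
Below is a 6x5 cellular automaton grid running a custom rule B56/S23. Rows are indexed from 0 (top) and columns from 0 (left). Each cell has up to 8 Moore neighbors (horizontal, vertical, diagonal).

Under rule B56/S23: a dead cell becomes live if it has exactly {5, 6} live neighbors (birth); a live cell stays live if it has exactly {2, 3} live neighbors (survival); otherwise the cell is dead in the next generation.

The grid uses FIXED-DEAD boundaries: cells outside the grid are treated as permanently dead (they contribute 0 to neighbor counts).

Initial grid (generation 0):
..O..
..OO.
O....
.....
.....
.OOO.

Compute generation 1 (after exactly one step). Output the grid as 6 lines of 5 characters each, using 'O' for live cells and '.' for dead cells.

Answer: ..O..
..OO.
.....
.....
.....
..O..

Derivation:
Simulating step by step:
Generation 0 (given above): 7 live cells
Generation 1: 4 live cells
(generation 1 grid is the final answer)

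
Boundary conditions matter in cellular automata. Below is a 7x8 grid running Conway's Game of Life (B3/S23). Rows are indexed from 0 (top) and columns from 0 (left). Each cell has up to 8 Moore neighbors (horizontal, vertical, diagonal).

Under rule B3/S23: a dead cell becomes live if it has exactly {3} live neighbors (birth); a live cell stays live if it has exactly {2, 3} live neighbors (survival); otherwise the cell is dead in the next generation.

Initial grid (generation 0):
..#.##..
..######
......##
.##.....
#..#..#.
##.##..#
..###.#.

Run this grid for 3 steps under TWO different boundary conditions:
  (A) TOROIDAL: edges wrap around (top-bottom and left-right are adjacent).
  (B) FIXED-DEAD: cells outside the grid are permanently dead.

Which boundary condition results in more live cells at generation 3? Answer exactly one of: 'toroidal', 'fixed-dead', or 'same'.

Under TOROIDAL boundary, generation 3:
......##
..#...##
..###.##
..#..##.
.###....
....####
##...###
Population = 25

Under FIXED-DEAD boundary, generation 3:
..#.....
.#.#....
.....#.#
#....#.#
#.##...#
#.#.#.#.
##...##.
Population = 20

Comparison: toroidal=25, fixed-dead=20 -> toroidal

Answer: toroidal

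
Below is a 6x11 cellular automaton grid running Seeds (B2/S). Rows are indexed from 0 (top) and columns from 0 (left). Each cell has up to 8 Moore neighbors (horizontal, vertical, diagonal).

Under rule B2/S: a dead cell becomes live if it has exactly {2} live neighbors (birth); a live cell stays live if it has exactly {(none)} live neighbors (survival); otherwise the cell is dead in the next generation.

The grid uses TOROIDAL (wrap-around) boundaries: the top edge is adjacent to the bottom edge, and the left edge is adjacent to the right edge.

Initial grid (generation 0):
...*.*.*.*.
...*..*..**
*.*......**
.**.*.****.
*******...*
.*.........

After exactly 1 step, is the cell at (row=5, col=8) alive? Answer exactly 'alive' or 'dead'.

Answer: alive

Derivation:
Simulating step by step:
Generation 0 (given above): 28 live cells
Generation 1: 8 live cells
*..........
.*...*.*...
....*......
...........
...........
.......***.

Cell (5,8) at generation 1: 1 -> alive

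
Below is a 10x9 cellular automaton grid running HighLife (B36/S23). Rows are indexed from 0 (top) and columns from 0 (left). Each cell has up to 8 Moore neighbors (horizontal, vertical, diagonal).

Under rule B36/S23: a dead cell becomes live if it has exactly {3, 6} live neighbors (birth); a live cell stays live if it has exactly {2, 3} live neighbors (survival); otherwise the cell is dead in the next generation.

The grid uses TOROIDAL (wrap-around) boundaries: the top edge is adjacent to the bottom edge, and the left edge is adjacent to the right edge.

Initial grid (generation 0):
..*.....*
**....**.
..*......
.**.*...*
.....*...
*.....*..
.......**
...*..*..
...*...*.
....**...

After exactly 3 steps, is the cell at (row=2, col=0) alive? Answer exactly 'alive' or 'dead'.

Simulating step by step:
Generation 0 (given above): 22 live cells
Generation 1: 34 live cells
**...****
***....**
..**...**
.***.....
**...*...
......***
......***
......*.*
...*.**..
...**....
Generation 2: 28 live cells
...****..
...*.....
.*.....*.
...**...*
**....***
.....*...
*....*...
.......**
...*.***.
*.**....*
Generation 3: 34 live cells
.....*...
..**.**..
..***....
.**...*..
*...*****
.*...*.*.
......*.*
....**.**
*.***.*..
..*.*...*

Cell (2,0) at generation 3: 0 -> dead

Answer: dead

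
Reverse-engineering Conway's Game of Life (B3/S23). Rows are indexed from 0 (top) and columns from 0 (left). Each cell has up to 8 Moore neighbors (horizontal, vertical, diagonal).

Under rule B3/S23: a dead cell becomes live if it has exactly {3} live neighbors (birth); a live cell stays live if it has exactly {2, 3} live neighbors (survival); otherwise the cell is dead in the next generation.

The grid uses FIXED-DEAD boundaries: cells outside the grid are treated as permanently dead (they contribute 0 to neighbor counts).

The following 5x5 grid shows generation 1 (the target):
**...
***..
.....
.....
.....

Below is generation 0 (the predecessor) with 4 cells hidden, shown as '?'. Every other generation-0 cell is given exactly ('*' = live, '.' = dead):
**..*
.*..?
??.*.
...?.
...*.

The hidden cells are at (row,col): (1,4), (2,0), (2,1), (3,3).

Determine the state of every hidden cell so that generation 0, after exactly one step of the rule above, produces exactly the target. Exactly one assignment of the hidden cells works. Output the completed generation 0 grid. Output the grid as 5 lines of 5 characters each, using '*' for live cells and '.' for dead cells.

Answer: **..*
.*...
...*.
.....
...*.

Derivation:
Hidden generation-0 cells (in order): (1,4), (2,0), (2,1), (3,3).
A hidden cell only influences target cells in its own 3x3 neighborhood. Try each of the 2^4 = 16 assignments, step the completed generation 0 forward once under B3/S23, and compare with the target:
  (1,4)=. (2,0)=. (2,1)=. (3,3)=. -> step reproduces the target at every cell -> ACCEPT
  (1,4)=. (2,0)=. (2,1)=. (3,3)=* -> step gives (2,2)='*' but target has '.' -> reject
  (1,4)=. (2,0)=. (2,1)=* (3,3)=. -> step gives (1,0)='.' but target has '*' -> reject
  (1,4)=. (2,0)=. (2,1)=* (3,3)=* -> step gives (1,0)='.' but target has '*' -> reject
  (1,4)=. (2,0)=* (2,1)=. (3,3)=. -> step gives (1,0)='.' but target has '*' -> reject
  (1,4)=. (2,0)=* (2,1)=. (3,3)=* -> step gives (1,0)='.' but target has '*' -> reject
  (1,4)=. (2,0)=* (2,1)=* (3,3)=. -> step gives (1,0)='.' but target has '*' -> reject
  (1,4)=. (2,0)=* (2,1)=* (3,3)=* -> step gives (1,0)='.' but target has '*' -> reject
  (1,4)=* (2,0)=. (2,1)=. (3,3)=. -> step gives (1,3)='*' but target has '.' -> reject
  (1,4)=* (2,0)=. (2,1)=. (3,3)=* -> step gives (1,3)='*' but target has '.' -> reject
  (1,4)=* (2,0)=. (2,1)=* (3,3)=. -> step gives (1,0)='.' but target has '*' -> reject
  (1,4)=* (2,0)=. (2,1)=* (3,3)=* -> step gives (1,0)='.' but target has '*' -> reject
  (1,4)=* (2,0)=* (2,1)=. (3,3)=. -> step gives (1,0)='.' but target has '*' -> reject
  (1,4)=* (2,0)=* (2,1)=. (3,3)=* -> step gives (1,0)='.' but target has '*' -> reject
  (1,4)=* (2,0)=* (2,1)=* (3,3)=. -> step gives (1,0)='.' but target has '*' -> reject
  (1,4)=* (2,0)=* (2,1)=* (3,3)=* -> step gives (1,0)='.' but target has '*' -> reject
Unique solution: (1,4)=dead, (2,0)=dead, (2,1)=dead, (3,3)=dead.
Check: live-neighbor counts of every cell in the completed generation 0:
22210
32322
11201
00222
00101
Applying B3/S23 to generation 0 with these counts gives:
**...
***..
.....
.....
.....
which matches the target exactly.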